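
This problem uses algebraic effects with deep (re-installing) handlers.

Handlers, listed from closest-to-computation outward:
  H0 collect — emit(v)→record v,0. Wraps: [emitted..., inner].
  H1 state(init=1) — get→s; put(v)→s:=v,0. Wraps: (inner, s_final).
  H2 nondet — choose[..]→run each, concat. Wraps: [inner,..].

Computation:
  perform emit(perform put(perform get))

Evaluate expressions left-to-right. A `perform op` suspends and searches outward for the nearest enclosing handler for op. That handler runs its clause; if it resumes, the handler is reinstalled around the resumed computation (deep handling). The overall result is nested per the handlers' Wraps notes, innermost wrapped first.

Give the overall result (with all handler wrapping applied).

Step-by-step:
get @ H1 ⇒ 1
put(1) @ H1 ⇒ s:=1
emit(0) @ H0 ⇒ out+=0
H0 returns [0, 0]
H1 returns ([0, 0], 1)
H2 returns [([0, 0], 1)]
= [([0, 0], 1)]

Answer: [([0, 0], 1)]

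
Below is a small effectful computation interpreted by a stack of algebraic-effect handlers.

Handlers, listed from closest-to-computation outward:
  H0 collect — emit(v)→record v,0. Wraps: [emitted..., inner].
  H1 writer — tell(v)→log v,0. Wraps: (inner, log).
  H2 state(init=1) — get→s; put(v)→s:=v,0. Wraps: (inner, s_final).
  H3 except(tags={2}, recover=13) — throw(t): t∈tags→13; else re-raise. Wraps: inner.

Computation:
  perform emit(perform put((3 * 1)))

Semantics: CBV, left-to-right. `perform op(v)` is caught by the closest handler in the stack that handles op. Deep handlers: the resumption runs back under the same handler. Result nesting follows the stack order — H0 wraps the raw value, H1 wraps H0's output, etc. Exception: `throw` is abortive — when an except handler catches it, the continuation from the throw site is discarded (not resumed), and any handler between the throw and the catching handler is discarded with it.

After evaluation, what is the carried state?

Answer: 3

Step-by-step:
put(3) @ H2 ⇒ s:=3
emit(0) @ H0 ⇒ out+=0
H0 returns [0, 0]
H1 returns ([0, 0], ())
H2 returns (([0, 0], ()), 3)
H3 returns (([0, 0], ()), 3)
= (([0, 0], ()), 3)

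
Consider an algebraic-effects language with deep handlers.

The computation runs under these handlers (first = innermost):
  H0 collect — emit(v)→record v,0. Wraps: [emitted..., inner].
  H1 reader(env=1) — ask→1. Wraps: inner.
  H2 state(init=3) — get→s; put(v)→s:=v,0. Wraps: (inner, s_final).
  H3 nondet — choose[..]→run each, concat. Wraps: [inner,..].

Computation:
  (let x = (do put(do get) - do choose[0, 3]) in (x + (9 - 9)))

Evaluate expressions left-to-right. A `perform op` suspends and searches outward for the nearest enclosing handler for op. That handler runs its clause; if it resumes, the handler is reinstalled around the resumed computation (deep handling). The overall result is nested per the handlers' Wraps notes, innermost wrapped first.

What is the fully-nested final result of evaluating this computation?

Answer: [([0], 3), ([-3], 3)]

Evaluation trace:
get @ H2 ⇒ 3
put(3) @ H2 ⇒ s:=3
choose[0, 3] @ H3
  branch[0] choose=0:
    H0 returns [0]
    H1 returns [0]
    H2 returns ([0], 3)
    H3 returns [([0], 3)]
  branch[1] choose=3:
    H0 returns [-3]
    H1 returns [-3]
    H2 returns ([-3], 3)
    H3 returns [([-3], 3)]
= [([0], 3), ([-3], 3)]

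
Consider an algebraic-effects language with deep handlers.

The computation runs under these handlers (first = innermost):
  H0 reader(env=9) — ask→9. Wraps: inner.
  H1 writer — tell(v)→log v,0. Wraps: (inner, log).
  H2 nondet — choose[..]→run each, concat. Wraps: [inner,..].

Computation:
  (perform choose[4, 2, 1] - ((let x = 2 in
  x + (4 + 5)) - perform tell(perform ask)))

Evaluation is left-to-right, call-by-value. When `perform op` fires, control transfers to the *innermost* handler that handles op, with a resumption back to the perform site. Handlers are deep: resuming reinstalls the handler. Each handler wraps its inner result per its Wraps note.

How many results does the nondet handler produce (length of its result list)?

Working:
choose[4, 2, 1] @ H2
  branch[0] choose=4:
    ask @ H0 ⇒ 9
    tell(9) @ H1 ⇒ log+=9
    H0 returns -7
    H1 returns (-7, (9))
    H2 returns [(-7, (9))]
  branch[1] choose=2:
    ask @ H0 ⇒ 9
    tell(9) @ H1 ⇒ log+=9
    H0 returns -9
    H1 returns (-9, (9))
    H2 returns [(-9, (9))]
  branch[2] choose=1:
    ask @ H0 ⇒ 9
    tell(9) @ H1 ⇒ log+=9
    H0 returns -10
    H1 returns (-10, (9))
    H2 returns [(-10, (9))]
= [(-7, (9)), (-9, (9)), (-10, (9))]

Answer: 3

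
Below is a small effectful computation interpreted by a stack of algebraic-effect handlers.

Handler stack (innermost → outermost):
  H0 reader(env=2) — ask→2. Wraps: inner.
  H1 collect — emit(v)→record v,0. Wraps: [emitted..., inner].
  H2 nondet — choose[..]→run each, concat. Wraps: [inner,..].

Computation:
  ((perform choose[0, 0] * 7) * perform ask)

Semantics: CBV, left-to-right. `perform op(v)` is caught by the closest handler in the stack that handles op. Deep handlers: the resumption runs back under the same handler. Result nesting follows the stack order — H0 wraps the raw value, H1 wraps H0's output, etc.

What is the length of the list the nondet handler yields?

Working:
choose[0, 0] @ H2
  branch[0] choose=0:
    ask @ H0 ⇒ 2
    H0 returns 0
    H1 returns [0]
    H2 returns [[0]]
  branch[1] choose=0:
    ask @ H0 ⇒ 2
    H0 returns 0
    H1 returns [0]
    H2 returns [[0]]
= [[0], [0]]

Answer: 2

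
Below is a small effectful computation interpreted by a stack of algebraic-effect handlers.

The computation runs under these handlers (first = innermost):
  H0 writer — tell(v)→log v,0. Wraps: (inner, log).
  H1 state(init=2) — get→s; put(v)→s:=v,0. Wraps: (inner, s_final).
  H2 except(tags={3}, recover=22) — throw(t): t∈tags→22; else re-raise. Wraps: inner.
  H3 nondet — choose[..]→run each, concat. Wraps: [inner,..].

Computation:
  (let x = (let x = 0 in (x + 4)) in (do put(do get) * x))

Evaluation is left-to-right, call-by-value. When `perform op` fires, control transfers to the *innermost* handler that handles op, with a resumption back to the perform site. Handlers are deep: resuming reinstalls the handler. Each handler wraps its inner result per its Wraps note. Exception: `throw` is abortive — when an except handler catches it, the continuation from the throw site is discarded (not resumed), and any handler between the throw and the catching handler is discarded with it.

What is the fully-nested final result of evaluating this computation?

Answer: [((0, ()), 2)]

Step-by-step:
get @ H1 ⇒ 2
put(2) @ H1 ⇒ s:=2
H0 returns (0, ())
H1 returns ((0, ()), 2)
H2 returns ((0, ()), 2)
H3 returns [((0, ()), 2)]
= [((0, ()), 2)]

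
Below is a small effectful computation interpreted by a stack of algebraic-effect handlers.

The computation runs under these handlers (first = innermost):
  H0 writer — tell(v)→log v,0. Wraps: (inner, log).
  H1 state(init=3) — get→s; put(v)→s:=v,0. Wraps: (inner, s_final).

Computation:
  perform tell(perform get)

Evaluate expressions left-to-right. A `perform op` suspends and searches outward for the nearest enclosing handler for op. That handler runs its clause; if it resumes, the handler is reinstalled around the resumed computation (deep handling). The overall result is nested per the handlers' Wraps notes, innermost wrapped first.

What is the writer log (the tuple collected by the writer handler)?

Working:
get @ H1 ⇒ 3
tell(3) @ H0 ⇒ log+=3
H0 returns (0, (3))
H1 returns ((0, (3)), 3)
= ((0, (3)), 3)

Answer: (3)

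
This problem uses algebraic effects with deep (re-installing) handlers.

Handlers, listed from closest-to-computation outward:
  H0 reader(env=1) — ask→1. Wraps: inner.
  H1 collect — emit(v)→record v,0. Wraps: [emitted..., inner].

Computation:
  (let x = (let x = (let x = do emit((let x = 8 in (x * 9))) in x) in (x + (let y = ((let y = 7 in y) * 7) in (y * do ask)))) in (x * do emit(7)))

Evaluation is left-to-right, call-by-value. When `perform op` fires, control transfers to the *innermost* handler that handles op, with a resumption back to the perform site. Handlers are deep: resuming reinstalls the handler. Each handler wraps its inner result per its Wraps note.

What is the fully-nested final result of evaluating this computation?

Working:
emit(72) @ H1 ⇒ out+=72
ask @ H0 ⇒ 1
emit(7) @ H1 ⇒ out+=7
H0 returns 0
H1 returns [72, 7, 0]
= [72, 7, 0]

Answer: [72, 7, 0]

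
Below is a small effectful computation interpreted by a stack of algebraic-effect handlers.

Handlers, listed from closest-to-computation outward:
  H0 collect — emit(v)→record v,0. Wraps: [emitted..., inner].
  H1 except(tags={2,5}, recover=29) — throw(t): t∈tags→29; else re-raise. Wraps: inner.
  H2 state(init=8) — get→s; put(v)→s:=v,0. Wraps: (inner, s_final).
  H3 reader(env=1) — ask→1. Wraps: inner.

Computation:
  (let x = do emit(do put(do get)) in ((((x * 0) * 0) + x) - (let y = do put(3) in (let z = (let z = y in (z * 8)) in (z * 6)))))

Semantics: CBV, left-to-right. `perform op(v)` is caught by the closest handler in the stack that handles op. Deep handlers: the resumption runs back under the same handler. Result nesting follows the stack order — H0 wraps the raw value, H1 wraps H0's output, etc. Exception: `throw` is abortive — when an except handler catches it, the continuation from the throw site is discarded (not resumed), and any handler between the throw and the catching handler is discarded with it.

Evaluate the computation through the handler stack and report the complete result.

Answer: ([0, 0], 3)

Evaluation trace:
get @ H2 ⇒ 8
put(8) @ H2 ⇒ s:=8
emit(0) @ H0 ⇒ out+=0
put(3) @ H2 ⇒ s:=3
H0 returns [0, 0]
H1 returns [0, 0]
H2 returns ([0, 0], 3)
H3 returns ([0, 0], 3)
= ([0, 0], 3)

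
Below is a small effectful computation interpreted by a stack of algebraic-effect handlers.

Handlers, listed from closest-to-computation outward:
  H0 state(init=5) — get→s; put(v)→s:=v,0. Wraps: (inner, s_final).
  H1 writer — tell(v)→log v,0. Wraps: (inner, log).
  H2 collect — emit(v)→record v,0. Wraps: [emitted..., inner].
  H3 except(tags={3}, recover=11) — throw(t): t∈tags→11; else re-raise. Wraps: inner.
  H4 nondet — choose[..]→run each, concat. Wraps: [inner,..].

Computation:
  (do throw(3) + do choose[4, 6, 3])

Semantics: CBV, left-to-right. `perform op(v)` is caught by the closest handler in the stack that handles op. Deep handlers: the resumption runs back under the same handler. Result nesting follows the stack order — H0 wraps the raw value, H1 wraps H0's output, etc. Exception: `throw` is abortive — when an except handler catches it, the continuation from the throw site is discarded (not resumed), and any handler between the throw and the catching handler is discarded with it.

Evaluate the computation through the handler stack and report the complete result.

Answer: [11]

Working:
throw(3) @ H3 caught ⇒ 11
H4 returns [11]
= [11]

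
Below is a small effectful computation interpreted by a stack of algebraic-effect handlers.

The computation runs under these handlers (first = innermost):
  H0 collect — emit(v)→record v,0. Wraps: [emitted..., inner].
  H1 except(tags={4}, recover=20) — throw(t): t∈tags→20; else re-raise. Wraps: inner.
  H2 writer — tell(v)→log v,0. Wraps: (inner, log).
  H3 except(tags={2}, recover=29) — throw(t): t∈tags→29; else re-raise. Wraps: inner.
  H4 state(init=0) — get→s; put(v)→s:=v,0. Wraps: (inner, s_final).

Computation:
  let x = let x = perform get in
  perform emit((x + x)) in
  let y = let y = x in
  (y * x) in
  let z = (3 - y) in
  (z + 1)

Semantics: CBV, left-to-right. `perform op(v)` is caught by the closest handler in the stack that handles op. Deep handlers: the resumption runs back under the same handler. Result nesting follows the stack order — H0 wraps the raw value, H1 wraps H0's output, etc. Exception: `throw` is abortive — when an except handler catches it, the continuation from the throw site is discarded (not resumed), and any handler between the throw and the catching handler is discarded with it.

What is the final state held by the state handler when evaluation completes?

Answer: 0

Working:
get @ H4 ⇒ 0
emit(0) @ H0 ⇒ out+=0
H0 returns [0, 4]
H1 returns [0, 4]
H2 returns ([0, 4], ())
H3 returns ([0, 4], ())
H4 returns (([0, 4], ()), 0)
= (([0, 4], ()), 0)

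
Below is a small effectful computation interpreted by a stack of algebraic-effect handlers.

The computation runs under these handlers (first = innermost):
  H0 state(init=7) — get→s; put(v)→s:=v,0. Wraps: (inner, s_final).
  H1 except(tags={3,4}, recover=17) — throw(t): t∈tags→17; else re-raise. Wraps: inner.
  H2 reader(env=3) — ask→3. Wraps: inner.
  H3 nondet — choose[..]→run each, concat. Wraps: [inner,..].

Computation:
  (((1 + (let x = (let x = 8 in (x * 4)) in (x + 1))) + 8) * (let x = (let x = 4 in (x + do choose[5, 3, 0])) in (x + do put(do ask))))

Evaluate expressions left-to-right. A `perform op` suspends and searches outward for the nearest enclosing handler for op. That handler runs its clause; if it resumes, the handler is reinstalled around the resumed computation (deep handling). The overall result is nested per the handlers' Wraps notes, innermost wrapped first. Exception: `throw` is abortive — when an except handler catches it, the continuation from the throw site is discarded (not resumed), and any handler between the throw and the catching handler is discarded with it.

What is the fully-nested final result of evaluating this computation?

Evaluation trace:
choose[5, 3, 0] @ H3
  branch[0] choose=5:
    ask @ H2 ⇒ 3
    put(3) @ H0 ⇒ s:=3
    H0 returns (378, 3)
    H1 returns (378, 3)
    H2 returns (378, 3)
    H3 returns [(378, 3)]
  branch[1] choose=3:
    ask @ H2 ⇒ 3
    put(3) @ H0 ⇒ s:=3
    H0 returns (294, 3)
    H1 returns (294, 3)
    H2 returns (294, 3)
    H3 returns [(294, 3)]
  branch[2] choose=0:
    ask @ H2 ⇒ 3
    put(3) @ H0 ⇒ s:=3
    H0 returns (168, 3)
    H1 returns (168, 3)
    H2 returns (168, 3)
    H3 returns [(168, 3)]
= [(378, 3), (294, 3), (168, 3)]

Answer: [(378, 3), (294, 3), (168, 3)]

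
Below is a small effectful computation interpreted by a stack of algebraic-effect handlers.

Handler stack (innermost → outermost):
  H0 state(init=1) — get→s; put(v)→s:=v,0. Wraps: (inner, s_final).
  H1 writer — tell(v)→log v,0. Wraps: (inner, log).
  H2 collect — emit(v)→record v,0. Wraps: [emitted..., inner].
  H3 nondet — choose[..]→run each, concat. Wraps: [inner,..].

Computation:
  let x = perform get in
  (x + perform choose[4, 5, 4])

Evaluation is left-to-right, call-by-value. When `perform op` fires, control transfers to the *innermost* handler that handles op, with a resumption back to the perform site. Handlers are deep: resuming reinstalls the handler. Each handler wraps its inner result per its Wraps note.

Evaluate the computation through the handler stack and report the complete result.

Working:
get @ H0 ⇒ 1
choose[4, 5, 4] @ H3
  branch[0] choose=4:
    H0 returns (5, 1)
    H1 returns ((5, 1), ())
    H2 returns [((5, 1), ())]
    H3 returns [[((5, 1), ())]]
  branch[1] choose=5:
    H0 returns (6, 1)
    H1 returns ((6, 1), ())
    H2 returns [((6, 1), ())]
    H3 returns [[((6, 1), ())]]
  branch[2] choose=4:
    H0 returns (5, 1)
    H1 returns ((5, 1), ())
    H2 returns [((5, 1), ())]
    H3 returns [[((5, 1), ())]]
= [[((5, 1), ())], [((6, 1), ())], [((5, 1), ())]]

Answer: [[((5, 1), ())], [((6, 1), ())], [((5, 1), ())]]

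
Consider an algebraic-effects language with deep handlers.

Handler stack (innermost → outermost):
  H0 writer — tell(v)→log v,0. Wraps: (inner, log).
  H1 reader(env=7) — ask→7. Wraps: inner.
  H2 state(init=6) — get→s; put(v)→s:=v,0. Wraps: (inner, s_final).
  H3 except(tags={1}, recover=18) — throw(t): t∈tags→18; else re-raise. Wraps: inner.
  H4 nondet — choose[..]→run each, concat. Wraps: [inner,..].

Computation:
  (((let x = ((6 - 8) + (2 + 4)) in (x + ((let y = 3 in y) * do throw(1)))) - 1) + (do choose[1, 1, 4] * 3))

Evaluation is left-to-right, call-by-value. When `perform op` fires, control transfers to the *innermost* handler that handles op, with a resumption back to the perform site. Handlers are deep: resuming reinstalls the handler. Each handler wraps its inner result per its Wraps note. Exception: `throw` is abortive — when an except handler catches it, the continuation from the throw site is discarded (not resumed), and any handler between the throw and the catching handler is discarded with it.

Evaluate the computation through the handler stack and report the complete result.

Answer: [18]

Evaluation trace:
throw(1) @ H3 caught ⇒ 18
H4 returns [18]
= [18]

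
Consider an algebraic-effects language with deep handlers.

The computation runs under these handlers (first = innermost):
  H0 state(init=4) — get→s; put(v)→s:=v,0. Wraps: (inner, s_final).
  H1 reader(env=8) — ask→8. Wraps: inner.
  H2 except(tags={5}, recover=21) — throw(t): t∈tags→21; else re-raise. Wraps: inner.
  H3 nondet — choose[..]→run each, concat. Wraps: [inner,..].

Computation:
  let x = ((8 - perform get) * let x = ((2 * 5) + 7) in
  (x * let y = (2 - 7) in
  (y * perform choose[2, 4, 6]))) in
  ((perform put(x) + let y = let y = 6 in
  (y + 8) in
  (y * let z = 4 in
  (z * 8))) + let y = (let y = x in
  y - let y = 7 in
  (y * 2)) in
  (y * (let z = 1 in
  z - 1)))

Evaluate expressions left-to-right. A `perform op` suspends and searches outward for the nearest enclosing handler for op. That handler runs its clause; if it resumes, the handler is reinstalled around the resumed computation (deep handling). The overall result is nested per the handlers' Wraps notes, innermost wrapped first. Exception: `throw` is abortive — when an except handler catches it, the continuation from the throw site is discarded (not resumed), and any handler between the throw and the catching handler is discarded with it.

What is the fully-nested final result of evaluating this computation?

Answer: [(448, -680), (448, -1360), (448, -2040)]

Evaluation trace:
get @ H0 ⇒ 4
choose[2, 4, 6] @ H3
  branch[0] choose=2:
    put(-680) @ H0 ⇒ s:=-680
    H0 returns (448, -680)
    H1 returns (448, -680)
    H2 returns (448, -680)
    H3 returns [(448, -680)]
  branch[1] choose=4:
    put(-1360) @ H0 ⇒ s:=-1360
    H0 returns (448, -1360)
    H1 returns (448, -1360)
    H2 returns (448, -1360)
    H3 returns [(448, -1360)]
  branch[2] choose=6:
    put(-2040) @ H0 ⇒ s:=-2040
    H0 returns (448, -2040)
    H1 returns (448, -2040)
    H2 returns (448, -2040)
    H3 returns [(448, -2040)]
= [(448, -680), (448, -1360), (448, -2040)]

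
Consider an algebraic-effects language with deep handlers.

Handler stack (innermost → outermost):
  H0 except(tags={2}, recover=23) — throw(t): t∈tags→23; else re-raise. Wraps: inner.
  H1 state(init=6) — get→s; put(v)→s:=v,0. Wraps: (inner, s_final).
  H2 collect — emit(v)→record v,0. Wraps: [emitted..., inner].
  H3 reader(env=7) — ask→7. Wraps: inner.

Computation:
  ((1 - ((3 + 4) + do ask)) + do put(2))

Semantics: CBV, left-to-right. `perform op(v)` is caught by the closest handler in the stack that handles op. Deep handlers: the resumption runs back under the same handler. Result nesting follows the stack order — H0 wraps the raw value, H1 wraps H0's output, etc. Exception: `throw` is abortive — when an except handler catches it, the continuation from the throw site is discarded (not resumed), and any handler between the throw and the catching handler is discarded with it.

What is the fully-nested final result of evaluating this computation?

Working:
ask @ H3 ⇒ 7
put(2) @ H1 ⇒ s:=2
H0 returns -13
H1 returns (-13, 2)
H2 returns [(-13, 2)]
H3 returns [(-13, 2)]
= [(-13, 2)]

Answer: [(-13, 2)]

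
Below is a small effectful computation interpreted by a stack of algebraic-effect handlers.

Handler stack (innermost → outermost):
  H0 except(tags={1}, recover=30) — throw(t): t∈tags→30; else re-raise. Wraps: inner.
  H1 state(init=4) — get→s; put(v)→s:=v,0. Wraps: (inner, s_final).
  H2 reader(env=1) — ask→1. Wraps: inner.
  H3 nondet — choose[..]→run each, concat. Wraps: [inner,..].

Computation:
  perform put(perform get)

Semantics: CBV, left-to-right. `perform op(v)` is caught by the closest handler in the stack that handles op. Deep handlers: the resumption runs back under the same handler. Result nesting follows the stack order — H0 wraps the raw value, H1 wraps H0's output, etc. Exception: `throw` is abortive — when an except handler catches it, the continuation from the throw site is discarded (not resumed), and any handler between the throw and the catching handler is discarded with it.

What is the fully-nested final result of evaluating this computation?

Step-by-step:
get @ H1 ⇒ 4
put(4) @ H1 ⇒ s:=4
H0 returns 0
H1 returns (0, 4)
H2 returns (0, 4)
H3 returns [(0, 4)]
= [(0, 4)]

Answer: [(0, 4)]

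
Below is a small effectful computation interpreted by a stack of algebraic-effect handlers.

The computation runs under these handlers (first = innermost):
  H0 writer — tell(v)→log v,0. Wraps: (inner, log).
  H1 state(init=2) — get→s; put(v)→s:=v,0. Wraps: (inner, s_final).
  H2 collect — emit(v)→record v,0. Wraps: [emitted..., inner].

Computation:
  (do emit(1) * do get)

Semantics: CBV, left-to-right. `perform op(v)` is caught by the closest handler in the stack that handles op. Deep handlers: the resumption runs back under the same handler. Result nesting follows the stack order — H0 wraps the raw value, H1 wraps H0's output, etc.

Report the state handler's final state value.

Step-by-step:
emit(1) @ H2 ⇒ out+=1
get @ H1 ⇒ 2
H0 returns (0, ())
H1 returns ((0, ()), 2)
H2 returns [1, ((0, ()), 2)]
= [1, ((0, ()), 2)]

Answer: 2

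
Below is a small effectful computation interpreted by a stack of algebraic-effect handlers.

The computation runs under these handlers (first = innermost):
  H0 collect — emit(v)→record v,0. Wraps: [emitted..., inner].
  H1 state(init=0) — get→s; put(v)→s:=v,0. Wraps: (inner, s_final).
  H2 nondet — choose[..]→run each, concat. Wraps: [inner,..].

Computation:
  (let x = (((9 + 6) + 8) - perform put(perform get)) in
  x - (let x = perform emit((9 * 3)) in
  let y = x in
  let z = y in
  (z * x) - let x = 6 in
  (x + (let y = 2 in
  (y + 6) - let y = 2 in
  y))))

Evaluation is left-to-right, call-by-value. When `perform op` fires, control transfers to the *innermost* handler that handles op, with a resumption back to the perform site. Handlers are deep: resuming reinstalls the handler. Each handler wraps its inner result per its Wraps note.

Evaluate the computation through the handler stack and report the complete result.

Answer: [([27, 35], 0)]

Evaluation trace:
get @ H1 ⇒ 0
put(0) @ H1 ⇒ s:=0
emit(27) @ H0 ⇒ out+=27
H0 returns [27, 35]
H1 returns ([27, 35], 0)
H2 returns [([27, 35], 0)]
= [([27, 35], 0)]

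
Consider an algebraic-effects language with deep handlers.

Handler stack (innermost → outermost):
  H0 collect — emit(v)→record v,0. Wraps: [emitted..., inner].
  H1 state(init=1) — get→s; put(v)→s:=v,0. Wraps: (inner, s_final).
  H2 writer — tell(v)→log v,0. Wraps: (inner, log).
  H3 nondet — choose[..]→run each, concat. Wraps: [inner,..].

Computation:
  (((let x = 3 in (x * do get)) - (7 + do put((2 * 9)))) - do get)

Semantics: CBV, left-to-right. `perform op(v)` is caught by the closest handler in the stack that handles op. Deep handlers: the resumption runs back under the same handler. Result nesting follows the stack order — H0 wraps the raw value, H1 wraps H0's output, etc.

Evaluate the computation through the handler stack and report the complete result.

Answer: [(([-22], 18), ())]

Step-by-step:
get @ H1 ⇒ 1
put(18) @ H1 ⇒ s:=18
get @ H1 ⇒ 18
H0 returns [-22]
H1 returns ([-22], 18)
H2 returns (([-22], 18), ())
H3 returns [(([-22], 18), ())]
= [(([-22], 18), ())]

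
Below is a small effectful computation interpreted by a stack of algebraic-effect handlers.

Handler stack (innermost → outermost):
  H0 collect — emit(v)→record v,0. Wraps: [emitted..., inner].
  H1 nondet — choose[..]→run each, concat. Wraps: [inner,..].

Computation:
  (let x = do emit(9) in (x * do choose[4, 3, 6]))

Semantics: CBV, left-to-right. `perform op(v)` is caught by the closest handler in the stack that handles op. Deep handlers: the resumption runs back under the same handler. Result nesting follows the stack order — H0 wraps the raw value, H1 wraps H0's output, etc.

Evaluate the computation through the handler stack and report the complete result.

Answer: [[9, 0], [9, 0], [9, 0]]

Working:
emit(9) @ H0 ⇒ out+=9
choose[4, 3, 6] @ H1
  branch[0] choose=4:
    H0 returns [9, 0]
    H1 returns [[9, 0]]
  branch[1] choose=3:
    H0 returns [9, 0]
    H1 returns [[9, 0]]
  branch[2] choose=6:
    H0 returns [9, 0]
    H1 returns [[9, 0]]
= [[9, 0], [9, 0], [9, 0]]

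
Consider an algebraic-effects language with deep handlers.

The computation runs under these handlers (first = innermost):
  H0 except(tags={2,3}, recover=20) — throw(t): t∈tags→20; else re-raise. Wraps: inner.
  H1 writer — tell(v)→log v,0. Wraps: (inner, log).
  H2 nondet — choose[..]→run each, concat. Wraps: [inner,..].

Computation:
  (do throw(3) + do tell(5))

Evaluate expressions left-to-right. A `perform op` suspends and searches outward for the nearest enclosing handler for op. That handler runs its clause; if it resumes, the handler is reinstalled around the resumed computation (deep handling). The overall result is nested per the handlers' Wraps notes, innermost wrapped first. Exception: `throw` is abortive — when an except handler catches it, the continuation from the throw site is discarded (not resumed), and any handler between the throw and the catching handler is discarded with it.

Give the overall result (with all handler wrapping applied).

Working:
throw(3) @ H0 caught ⇒ 20
H1 returns (20, ())
H2 returns [(20, ())]
= [(20, ())]

Answer: [(20, ())]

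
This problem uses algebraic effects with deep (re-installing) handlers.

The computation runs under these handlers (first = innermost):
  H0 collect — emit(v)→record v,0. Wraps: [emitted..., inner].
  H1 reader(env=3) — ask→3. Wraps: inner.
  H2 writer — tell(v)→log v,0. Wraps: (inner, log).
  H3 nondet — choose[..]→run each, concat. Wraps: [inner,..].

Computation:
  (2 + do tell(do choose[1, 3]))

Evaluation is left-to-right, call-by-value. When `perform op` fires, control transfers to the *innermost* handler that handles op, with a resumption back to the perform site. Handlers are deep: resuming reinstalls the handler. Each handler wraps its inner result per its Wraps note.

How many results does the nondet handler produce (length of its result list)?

Evaluation trace:
choose[1, 3] @ H3
  branch[0] choose=1:
    tell(1) @ H2 ⇒ log+=1
    H0 returns [2]
    H1 returns [2]
    H2 returns ([2], (1))
    H3 returns [([2], (1))]
  branch[1] choose=3:
    tell(3) @ H2 ⇒ log+=3
    H0 returns [2]
    H1 returns [2]
    H2 returns ([2], (3))
    H3 returns [([2], (3))]
= [([2], (1)), ([2], (3))]

Answer: 2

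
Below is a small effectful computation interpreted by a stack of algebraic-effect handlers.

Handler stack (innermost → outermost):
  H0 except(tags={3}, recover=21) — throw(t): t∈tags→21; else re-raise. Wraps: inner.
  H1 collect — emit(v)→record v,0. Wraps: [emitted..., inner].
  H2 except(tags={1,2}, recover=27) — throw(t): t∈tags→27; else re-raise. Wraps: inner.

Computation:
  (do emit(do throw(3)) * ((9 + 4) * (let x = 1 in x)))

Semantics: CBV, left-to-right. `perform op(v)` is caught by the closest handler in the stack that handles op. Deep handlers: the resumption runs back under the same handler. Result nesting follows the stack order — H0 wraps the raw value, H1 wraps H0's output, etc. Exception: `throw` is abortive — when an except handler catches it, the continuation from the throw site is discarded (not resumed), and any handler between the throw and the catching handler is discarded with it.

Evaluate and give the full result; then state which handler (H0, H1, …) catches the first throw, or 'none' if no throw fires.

Answer: [21] ; first throw caught by: H0

Evaluation trace:
throw(3) @ H0 caught ⇒ 21
H1 returns [21]
H2 returns [21]
= [21]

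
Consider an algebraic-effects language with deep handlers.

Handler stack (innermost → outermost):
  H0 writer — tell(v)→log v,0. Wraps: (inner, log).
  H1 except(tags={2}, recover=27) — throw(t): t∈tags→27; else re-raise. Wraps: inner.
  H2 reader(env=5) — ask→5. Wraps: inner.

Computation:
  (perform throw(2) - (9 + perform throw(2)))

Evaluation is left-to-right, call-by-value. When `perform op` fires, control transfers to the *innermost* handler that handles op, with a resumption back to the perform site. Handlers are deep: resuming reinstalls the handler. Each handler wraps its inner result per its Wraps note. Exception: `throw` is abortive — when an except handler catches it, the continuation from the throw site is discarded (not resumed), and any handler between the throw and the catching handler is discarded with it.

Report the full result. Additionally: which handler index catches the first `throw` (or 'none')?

Answer: 27 ; first throw caught by: H1

Evaluation trace:
throw(2) @ H1 caught ⇒ 27
H2 returns 27
= 27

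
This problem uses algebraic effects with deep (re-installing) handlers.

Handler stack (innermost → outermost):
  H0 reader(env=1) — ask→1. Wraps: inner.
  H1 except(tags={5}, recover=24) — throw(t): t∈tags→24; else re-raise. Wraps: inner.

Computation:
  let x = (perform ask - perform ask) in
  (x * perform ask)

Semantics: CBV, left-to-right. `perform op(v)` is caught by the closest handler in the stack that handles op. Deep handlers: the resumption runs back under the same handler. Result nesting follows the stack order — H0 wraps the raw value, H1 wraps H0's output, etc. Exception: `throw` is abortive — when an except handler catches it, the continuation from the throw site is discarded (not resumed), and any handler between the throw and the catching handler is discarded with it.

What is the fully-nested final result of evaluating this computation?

Step-by-step:
ask @ H0 ⇒ 1
ask @ H0 ⇒ 1
ask @ H0 ⇒ 1
H0 returns 0
H1 returns 0
= 0

Answer: 0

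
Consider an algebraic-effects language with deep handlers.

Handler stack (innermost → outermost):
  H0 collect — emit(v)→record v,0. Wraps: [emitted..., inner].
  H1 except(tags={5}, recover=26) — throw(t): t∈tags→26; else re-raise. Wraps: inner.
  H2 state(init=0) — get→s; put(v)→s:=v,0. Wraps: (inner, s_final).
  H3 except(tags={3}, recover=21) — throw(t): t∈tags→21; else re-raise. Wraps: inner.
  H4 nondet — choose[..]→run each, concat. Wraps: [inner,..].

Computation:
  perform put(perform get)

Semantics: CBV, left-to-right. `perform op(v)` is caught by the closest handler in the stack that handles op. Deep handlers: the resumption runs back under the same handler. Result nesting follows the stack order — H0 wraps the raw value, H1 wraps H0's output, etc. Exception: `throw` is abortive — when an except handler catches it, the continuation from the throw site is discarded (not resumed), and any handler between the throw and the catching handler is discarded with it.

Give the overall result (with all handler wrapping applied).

Step-by-step:
get @ H2 ⇒ 0
put(0) @ H2 ⇒ s:=0
H0 returns [0]
H1 returns [0]
H2 returns ([0], 0)
H3 returns ([0], 0)
H4 returns [([0], 0)]
= [([0], 0)]

Answer: [([0], 0)]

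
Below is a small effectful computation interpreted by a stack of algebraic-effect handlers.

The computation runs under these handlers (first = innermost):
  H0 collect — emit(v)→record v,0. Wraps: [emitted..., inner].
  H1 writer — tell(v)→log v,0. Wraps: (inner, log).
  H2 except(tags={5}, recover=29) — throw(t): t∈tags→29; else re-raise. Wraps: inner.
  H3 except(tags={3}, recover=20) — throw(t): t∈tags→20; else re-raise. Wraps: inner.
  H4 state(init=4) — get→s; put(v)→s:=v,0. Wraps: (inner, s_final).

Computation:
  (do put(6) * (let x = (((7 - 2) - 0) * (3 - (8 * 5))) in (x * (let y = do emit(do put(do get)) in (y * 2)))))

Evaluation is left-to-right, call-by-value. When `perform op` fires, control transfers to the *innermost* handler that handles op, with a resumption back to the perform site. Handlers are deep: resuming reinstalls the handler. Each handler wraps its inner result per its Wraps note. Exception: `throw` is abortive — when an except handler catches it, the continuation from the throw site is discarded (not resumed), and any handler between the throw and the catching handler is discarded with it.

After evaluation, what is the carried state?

Answer: 6

Evaluation trace:
put(6) @ H4 ⇒ s:=6
get @ H4 ⇒ 6
put(6) @ H4 ⇒ s:=6
emit(0) @ H0 ⇒ out+=0
H0 returns [0, 0]
H1 returns ([0, 0], ())
H2 returns ([0, 0], ())
H3 returns ([0, 0], ())
H4 returns (([0, 0], ()), 6)
= (([0, 0], ()), 6)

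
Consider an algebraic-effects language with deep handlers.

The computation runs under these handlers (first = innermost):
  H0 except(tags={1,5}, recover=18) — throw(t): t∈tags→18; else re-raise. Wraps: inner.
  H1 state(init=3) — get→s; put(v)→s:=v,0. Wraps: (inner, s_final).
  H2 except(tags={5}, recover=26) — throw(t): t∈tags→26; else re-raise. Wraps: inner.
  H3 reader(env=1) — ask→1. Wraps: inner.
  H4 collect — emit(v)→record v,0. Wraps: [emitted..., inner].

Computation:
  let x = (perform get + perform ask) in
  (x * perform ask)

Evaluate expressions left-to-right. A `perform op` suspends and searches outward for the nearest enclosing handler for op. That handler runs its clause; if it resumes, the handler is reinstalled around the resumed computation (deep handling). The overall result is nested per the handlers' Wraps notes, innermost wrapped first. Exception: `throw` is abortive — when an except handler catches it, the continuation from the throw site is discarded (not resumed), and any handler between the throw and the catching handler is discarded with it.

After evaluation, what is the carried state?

Answer: 3

Working:
get @ H1 ⇒ 3
ask @ H3 ⇒ 1
ask @ H3 ⇒ 1
H0 returns 4
H1 returns (4, 3)
H2 returns (4, 3)
H3 returns (4, 3)
H4 returns [(4, 3)]
= [(4, 3)]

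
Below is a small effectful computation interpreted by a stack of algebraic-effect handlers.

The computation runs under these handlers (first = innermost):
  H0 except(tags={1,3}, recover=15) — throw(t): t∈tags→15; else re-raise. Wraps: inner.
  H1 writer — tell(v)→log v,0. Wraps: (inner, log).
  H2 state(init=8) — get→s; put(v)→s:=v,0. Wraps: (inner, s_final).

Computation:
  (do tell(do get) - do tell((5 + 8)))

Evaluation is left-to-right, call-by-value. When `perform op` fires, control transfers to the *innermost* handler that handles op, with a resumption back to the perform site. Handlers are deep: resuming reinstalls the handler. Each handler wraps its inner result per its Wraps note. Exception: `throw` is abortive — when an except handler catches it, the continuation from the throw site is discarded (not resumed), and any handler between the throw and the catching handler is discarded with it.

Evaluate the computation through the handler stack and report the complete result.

Answer: ((0, (8, 13)), 8)

Working:
get @ H2 ⇒ 8
tell(8) @ H1 ⇒ log+=8
tell(13) @ H1 ⇒ log+=13
H0 returns 0
H1 returns (0, (8, 13))
H2 returns ((0, (8, 13)), 8)
= ((0, (8, 13)), 8)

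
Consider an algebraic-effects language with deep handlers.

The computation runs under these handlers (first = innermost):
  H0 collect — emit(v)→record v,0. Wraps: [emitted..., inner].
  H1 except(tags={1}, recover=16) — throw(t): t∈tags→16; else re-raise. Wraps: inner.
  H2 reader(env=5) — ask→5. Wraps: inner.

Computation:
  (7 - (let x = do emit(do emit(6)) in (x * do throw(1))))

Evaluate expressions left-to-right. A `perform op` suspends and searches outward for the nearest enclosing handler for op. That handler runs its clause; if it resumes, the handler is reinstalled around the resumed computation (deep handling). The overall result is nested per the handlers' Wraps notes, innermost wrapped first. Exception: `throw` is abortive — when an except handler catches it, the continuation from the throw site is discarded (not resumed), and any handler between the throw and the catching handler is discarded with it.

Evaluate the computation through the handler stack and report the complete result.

Answer: 16

Step-by-step:
emit(6) @ H0 ⇒ out+=6
emit(0) @ H0 ⇒ out+=0
throw(1) @ H1 caught ⇒ 16
H2 returns 16
= 16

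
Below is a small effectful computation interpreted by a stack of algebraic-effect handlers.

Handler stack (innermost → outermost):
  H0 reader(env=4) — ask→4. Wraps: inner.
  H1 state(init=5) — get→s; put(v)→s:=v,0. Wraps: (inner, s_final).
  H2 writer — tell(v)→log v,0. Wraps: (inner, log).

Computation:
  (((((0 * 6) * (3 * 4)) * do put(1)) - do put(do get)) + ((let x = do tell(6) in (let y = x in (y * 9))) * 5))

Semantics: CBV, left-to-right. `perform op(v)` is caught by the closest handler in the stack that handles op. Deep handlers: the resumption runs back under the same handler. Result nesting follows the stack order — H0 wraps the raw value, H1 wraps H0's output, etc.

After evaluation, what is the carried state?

Answer: 1

Step-by-step:
put(1) @ H1 ⇒ s:=1
get @ H1 ⇒ 1
put(1) @ H1 ⇒ s:=1
tell(6) @ H2 ⇒ log+=6
H0 returns 0
H1 returns (0, 1)
H2 returns ((0, 1), (6))
= ((0, 1), (6))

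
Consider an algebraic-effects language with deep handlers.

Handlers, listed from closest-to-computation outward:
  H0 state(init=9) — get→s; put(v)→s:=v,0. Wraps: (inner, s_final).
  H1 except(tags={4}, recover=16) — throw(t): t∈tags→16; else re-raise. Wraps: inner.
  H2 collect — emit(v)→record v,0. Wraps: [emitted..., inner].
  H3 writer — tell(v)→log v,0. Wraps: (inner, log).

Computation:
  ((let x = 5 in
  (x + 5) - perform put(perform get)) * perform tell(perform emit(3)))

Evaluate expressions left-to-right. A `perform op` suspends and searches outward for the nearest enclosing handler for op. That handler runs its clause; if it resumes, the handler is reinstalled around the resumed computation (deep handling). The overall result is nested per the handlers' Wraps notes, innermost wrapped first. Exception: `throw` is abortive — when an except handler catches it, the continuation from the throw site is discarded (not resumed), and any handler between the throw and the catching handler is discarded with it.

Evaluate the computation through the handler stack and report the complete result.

Answer: ([3, (0, 9)], (0))

Step-by-step:
get @ H0 ⇒ 9
put(9) @ H0 ⇒ s:=9
emit(3) @ H2 ⇒ out+=3
tell(0) @ H3 ⇒ log+=0
H0 returns (0, 9)
H1 returns (0, 9)
H2 returns [3, (0, 9)]
H3 returns ([3, (0, 9)], (0))
= ([3, (0, 9)], (0))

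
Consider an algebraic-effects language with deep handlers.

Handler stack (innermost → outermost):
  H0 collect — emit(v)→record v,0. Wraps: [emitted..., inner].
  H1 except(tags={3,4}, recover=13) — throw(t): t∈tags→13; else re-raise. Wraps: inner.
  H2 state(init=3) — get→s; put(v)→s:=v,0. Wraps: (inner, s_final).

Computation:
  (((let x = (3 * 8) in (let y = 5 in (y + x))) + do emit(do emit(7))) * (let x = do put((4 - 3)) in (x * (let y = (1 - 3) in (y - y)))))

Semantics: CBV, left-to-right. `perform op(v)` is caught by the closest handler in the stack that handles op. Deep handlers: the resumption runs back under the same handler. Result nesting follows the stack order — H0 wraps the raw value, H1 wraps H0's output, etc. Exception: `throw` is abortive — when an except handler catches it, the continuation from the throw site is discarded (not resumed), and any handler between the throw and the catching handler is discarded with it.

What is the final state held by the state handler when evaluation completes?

Answer: 1

Step-by-step:
emit(7) @ H0 ⇒ out+=7
emit(0) @ H0 ⇒ out+=0
put(1) @ H2 ⇒ s:=1
H0 returns [7, 0, 0]
H1 returns [7, 0, 0]
H2 returns ([7, 0, 0], 1)
= ([7, 0, 0], 1)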